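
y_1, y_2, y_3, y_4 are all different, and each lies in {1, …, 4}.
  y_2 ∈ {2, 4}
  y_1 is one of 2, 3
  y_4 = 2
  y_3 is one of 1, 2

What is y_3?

y_4 has just one choice, so y_4 = 2. Eliminate 2 elsewhere: y_1, y_2, y_3.
So y_3 = 1.

1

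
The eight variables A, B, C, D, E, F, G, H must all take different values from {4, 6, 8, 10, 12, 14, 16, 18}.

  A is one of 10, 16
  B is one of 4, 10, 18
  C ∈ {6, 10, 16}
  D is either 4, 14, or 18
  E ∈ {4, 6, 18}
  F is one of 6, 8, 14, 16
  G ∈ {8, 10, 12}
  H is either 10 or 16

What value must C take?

The 8 variables together cover exactly {4, 6, 8, 10, 12, 14, 16, 18} — 8 values for 8 variables — and 12 appears only in G's list, so G = 12.
Among the 7 still-open variables, 8 fits only F (and all 7 values in {4, 6, 8, 10, 14, 16, 18} must be used), so F = 8.
The 6 still-open variables draw from only 6 values {4, 6, 10, 14, 16, 18}, so each is used; only D can be 14, hence D = 14.
The 2 variables A and H are confined to {10, 16}, which locks those values in; drop them from B, C.
So C = 6.

6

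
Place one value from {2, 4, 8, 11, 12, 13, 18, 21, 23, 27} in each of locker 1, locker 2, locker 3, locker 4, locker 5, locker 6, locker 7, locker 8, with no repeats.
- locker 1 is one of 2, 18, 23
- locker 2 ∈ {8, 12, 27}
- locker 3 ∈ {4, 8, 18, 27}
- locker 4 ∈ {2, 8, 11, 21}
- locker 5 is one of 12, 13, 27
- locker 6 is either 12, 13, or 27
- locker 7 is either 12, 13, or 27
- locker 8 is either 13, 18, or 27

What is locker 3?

locker 5, locker 6, locker 7 between them cover only {12, 13, 27} — a naked triple. Remove those values from locker 2, locker 3, locker 8.
locker 2 must be 8 (only option left). So locker 3, locker 4 can't be 8.
That leaves locker 8 = 18. Remove 18 from locker 1, locker 3.
So locker 3 = 4.

4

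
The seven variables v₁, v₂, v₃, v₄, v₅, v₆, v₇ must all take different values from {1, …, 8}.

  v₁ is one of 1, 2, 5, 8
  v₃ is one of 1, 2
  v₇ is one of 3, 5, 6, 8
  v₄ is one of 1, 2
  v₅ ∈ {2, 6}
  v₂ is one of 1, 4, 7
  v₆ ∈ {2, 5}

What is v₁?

8

The 2 variables v₃ and v₄ are confined to {1, 2}, which locks those values in; drop them from v₁, v₂, v₅, v₆.
v₅'s domain is down to {6}, so v₅ = 6. So v₇ can't be 6.
v₆ must be 5 (only option left). Remove 5 from v₁, v₇.
So v₁ = 8.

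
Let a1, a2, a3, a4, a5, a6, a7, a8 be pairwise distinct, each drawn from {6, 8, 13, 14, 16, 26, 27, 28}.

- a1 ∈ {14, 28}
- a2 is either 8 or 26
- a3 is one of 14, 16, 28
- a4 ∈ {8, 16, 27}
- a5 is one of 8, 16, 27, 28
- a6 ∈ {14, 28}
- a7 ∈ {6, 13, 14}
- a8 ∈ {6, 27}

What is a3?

The 8 variables draw from only 8 values {6, 8, 13, 14, 16, 26, 27, 28}, so each is used; only a7 can be 13, hence a7 = 13.
The 7 still-open variables together cover exactly {6, 8, 14, 16, 26, 27, 28} — 7 values for 7 variables — and 6 appears only in a8's list, so a8 = 6.
The 6 still-open variables draw from only 6 values {8, 14, 16, 26, 27, 28}, so each is used; only a2 can be 26, hence a2 = 26.
a1 and a6 share exactly the 2 values {14, 28}; by pigeonhole those values go to them, so strike 14, 28 from a3, a5.
So a3 = 16.

16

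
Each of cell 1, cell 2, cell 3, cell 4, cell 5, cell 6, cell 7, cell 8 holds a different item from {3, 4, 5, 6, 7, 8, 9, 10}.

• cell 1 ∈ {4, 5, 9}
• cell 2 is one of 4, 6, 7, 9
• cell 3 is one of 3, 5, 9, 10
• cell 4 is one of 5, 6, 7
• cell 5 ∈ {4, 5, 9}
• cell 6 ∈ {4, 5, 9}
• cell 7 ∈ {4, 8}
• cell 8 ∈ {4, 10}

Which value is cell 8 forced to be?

Among the 8 variables, 3 fits only cell 3 (and all 8 values in {3, 4, 5, 6, 7, 8, 9, 10} must be used), so cell 3 = 3.
The 7 still-open variables draw from only 7 values {4, 5, 6, 7, 8, 9, 10}, so each is used; only cell 7 can be 8, hence cell 7 = 8.
Among the 6 still-open variables, 10 fits only cell 8 (and all 6 values in {4, 5, 6, 7, 9, 10} must be used), so cell 8 = 10.

10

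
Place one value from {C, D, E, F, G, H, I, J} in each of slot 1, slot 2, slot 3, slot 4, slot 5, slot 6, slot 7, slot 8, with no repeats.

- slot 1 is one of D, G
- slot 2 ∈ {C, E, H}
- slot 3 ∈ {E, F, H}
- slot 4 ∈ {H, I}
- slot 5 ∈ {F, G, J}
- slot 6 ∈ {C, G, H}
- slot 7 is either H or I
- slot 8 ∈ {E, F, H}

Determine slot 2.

The 8 variables together cover exactly {C, D, E, F, G, H, I, J} — 8 values for 8 variables — and D appears only in slot 1's list, so slot 1 = D.
The 7 still-open variables draw from only 7 values {C, E, F, G, H, I, J}, so each is used; only slot 5 can be J, hence slot 5 = J.
The 6 still-open variables draw from only 6 values {C, E, F, G, H, I}, so each is used; only slot 6 can be G, hence slot 6 = G.
Among the 5 still-open variables, C fits only slot 2 (and all 5 values in {C, E, F, H, I} must be used), so slot 2 = C.

C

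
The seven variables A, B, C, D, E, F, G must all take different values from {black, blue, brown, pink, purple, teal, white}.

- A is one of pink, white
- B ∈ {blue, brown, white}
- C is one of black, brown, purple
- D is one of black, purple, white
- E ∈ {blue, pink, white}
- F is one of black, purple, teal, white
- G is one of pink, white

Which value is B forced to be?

Among the 7 variables, teal fits only F (and all 7 values in {black, blue, brown, pink, purple, teal, white} must be used), so F = teal.
A and G share exactly the 2 values {pink, white}; by pigeonhole those values go to them, so strike pink, white from B, D, E.
E has just one choice, so E = blue. Strike blue from B.
So B = brown.

brown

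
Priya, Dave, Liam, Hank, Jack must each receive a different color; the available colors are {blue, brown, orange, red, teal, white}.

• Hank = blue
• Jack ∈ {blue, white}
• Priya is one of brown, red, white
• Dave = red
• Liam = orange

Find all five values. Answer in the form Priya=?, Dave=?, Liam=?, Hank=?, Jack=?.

Dave's domain is down to {red}, so Dave = red. Strike red from Priya.
Liam must be orange (only option left).
That leaves Hank = blue. Remove blue from Jack.
Jack's domain is down to {white}, so Jack = white. Eliminate white elsewhere: Priya.
Priya must be brown (only option left).

Priya=brown, Dave=red, Liam=orange, Hank=blue, Jack=white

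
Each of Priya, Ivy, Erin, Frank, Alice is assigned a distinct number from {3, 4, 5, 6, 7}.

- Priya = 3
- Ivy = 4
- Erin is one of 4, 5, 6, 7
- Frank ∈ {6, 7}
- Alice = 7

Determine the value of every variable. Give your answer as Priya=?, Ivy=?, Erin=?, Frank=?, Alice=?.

Priya must be 3 (only option left).
Ivy has just one choice, so Ivy = 4. Strike 4 from Erin.
Alice's domain is down to {7}, so Alice = 7. Strike 7 from Erin, Frank.
That leaves Frank = 6. Remove 6 from Erin.
Erin's domain is down to {5}, so Erin = 5.

Priya=3, Ivy=4, Erin=5, Frank=6, Alice=7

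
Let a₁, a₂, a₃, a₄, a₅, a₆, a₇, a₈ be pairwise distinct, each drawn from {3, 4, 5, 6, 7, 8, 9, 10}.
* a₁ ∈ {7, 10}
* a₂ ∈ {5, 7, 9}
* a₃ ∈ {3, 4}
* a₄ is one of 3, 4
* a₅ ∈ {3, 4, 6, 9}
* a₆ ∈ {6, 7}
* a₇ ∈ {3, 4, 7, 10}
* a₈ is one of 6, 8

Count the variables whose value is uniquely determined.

4

The 8 variables draw from only 8 values {3, 4, 5, 6, 7, 8, 9, 10}, so each is used; only a₂ can be 5, hence a₂ = 5.
Among the 7 still-open variables, 8 fits only a₈ (and all 7 values in {3, 4, 6, 7, 8, 9, 10} must be used), so a₈ = 8.
The 6 still-open variables together cover exactly {3, 4, 6, 7, 9, 10} — 6 values for 6 variables — and 9 appears only in a₅'s list, so a₅ = 9.
The 5 still-open variables together cover exactly {3, 4, 6, 7, 10} — 5 values for 5 variables — and 6 appears only in a₆'s list, so a₆ = 6.
a₃ and a₄ between them cover only {3, 4} — a naked pair. Remove those values from a₇.
Determined: a₂=5, a₅=9, a₆=6, a₈=8. The other variables each still have more than one consistent value. That makes 4.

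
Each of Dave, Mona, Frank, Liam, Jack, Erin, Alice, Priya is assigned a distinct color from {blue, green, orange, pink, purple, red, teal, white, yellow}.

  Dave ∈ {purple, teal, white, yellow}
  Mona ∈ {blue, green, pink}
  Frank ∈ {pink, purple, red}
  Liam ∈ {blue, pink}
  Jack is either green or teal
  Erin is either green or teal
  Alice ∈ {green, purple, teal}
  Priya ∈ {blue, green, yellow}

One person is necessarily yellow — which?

The 8 variables draw from only 8 values {blue, green, pink, purple, red, teal, white, yellow}, so each is used; only Frank can be red, hence Frank = red.
Among the 7 still-open variables, white fits only Dave (and all 7 values in {blue, green, pink, purple, teal, white, yellow} must be used), so Dave = white.
The 6 still-open variables draw from only 6 values {blue, green, pink, purple, teal, yellow}, so each is used; only Alice can be purple, hence Alice = purple.
Among the 5 still-open variables, yellow fits only Priya (and all 5 values in {blue, green, pink, teal, yellow} must be used), so Priya = yellow.

Priya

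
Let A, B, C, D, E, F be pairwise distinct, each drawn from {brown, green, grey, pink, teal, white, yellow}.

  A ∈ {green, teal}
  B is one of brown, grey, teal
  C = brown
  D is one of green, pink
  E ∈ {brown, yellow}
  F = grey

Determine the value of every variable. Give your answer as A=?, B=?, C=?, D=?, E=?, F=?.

C's domain is down to {brown}, so C = brown. So B, E can't be brown.
E has just one choice, so E = yellow.
That leaves F = grey. Strike grey from B.
B must be teal (only option left). Strike teal from A.
That leaves A = green. So D can't be green.
D's domain is down to {pink}, so D = pink.

A=green, B=teal, C=brown, D=pink, E=yellow, F=grey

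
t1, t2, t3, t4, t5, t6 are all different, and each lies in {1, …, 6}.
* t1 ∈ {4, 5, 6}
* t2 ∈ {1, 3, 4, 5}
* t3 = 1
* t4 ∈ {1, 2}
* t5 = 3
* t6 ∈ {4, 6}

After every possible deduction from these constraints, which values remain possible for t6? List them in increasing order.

t3 must be 1 (only option left). So t2, t4 can't be 1.
t4's domain is down to {2}, so t4 = 2.
That leaves t5 = 3. Eliminate 3 elsewhere: t2.
No further eliminations apply; t6 can still be any of 4, 6.

4, 6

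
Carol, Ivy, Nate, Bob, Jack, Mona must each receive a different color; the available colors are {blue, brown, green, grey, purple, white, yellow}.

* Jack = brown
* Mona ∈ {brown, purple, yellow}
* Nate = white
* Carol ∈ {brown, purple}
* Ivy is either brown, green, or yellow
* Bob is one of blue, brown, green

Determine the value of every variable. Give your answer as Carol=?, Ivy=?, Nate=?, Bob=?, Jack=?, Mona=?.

Nate's domain is down to {white}, so Nate = white.
Jack has just one choice, so Jack = brown. So Carol, Ivy, Bob, Mona can't be brown.
That leaves Carol = purple. Eliminate purple elsewhere: Mona.
That leaves Mona = yellow. So Ivy can't be yellow.
Ivy's domain is down to {green}, so Ivy = green. So Bob can't be green.
Bob has just one choice, so Bob = blue.

Carol=purple, Ivy=green, Nate=white, Bob=blue, Jack=brown, Mona=yellow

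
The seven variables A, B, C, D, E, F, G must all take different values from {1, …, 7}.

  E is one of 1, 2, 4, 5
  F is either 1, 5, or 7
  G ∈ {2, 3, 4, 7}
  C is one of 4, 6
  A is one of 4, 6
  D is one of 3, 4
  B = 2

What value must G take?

B must be 2 (only option left). So E, G can't be 2.
A and C between them cover only {4, 6} — a naked pair. Remove those values from D, E, G.
D's domain is down to {3}, so D = 3. Remove 3 from G.
So G = 7.

7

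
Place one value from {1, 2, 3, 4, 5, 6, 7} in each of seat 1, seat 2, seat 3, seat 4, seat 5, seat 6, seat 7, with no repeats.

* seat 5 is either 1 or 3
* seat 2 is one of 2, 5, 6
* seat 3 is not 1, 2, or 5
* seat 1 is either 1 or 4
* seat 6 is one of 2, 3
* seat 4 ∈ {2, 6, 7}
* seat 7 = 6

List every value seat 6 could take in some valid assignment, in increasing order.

seat 7 has just one choice, so seat 7 = 6. So seat 2, seat 3, seat 4 can't be 6.
The 6 still-open variables together cover exactly {1, 2, 3, 4, 5, 7} — 6 values for 6 variables — and 5 appears only in seat 2's list, so seat 2 = 5.
No further eliminations apply; seat 6 can still be any of 2, 3.

2, 3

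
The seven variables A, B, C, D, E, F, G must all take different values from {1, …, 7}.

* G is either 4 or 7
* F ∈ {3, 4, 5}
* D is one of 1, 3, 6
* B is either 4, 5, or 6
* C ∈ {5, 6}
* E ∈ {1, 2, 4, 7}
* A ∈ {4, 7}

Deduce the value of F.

3

The 7 variables together cover exactly {1, 2, 3, 4, 5, 6, 7} — 7 values for 7 variables — and 2 appears only in E's list, so E = 2.
The 6 still-open variables together cover exactly {1, 3, 4, 5, 6, 7} — 6 values for 6 variables — and 1 appears only in D's list, so D = 1.
The 5 still-open variables together cover exactly {3, 4, 5, 6, 7} — 5 values for 5 variables — and 3 appears only in F's list, so F = 3.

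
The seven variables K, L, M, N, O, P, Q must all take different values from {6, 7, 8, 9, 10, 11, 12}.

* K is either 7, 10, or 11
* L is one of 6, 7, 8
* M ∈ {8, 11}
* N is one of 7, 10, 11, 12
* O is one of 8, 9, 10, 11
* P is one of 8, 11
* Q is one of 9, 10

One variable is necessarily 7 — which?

K

The 7 variables draw from only 7 values {6, 7, 8, 9, 10, 11, 12}, so each is used; only L can be 6, hence L = 6.
The 6 still-open variables together cover exactly {7, 8, 9, 10, 11, 12} — 6 values for 6 variables — and 12 appears only in N's list, so N = 12.
The 5 still-open variables draw from only 5 values {7, 8, 9, 10, 11}, so each is used; only K can be 7, hence K = 7.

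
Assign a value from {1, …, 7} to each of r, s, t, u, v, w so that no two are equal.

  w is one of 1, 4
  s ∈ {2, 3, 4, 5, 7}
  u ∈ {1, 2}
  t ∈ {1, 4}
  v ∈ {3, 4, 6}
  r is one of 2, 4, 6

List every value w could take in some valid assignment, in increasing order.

1, 4

t and w between them cover only {1, 4} — a naked pair. Remove those values from r, s, u, v.
That leaves u = 2. Remove 2 from r, s.
r has just one choice, so r = 6. So v can't be 6.
That leaves v = 3. Strike 3 from s.
No further eliminations apply; w can still be any of 1, 4.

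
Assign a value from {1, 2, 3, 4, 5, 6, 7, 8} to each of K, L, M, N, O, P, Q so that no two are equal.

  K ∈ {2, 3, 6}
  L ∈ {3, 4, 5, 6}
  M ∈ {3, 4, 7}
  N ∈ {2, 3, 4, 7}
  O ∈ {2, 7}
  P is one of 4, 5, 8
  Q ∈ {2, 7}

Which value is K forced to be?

6

The 7 variables draw from only 7 values {2, 3, 4, 5, 6, 7, 8}, so each is used; only P can be 8, hence P = 8.
Among the 6 still-open variables, 5 fits only L (and all 6 values in {2, 3, 4, 5, 6, 7} must be used), so L = 5.
The 5 still-open variables together cover exactly {2, 3, 4, 6, 7} — 5 values for 5 variables — and 6 appears only in K's list, so K = 6.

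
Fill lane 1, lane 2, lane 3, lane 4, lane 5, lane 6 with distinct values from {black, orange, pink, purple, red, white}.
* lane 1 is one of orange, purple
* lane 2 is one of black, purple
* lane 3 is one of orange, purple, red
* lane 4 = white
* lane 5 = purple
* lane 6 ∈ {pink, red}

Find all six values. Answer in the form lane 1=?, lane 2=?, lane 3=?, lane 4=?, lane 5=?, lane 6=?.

lane 4 has just one choice, so lane 4 = white.
lane 5 has just one choice, so lane 5 = purple. So lane 1, lane 2, lane 3 can't be purple.
lane 1 must be orange (only option left). Strike orange from lane 3.
That leaves lane 2 = black.
lane 3's domain is down to {red}, so lane 3 = red. So lane 6 can't be red.
lane 6 must be pink (only option left).

lane 1=orange, lane 2=black, lane 3=red, lane 4=white, lane 5=purple, lane 6=pink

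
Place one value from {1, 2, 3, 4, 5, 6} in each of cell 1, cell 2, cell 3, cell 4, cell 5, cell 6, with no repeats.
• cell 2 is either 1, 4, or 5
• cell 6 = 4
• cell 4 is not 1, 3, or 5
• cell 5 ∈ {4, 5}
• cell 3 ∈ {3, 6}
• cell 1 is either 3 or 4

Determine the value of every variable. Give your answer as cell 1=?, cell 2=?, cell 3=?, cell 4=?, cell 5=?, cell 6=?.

cell 1=3, cell 2=1, cell 3=6, cell 4=2, cell 5=5, cell 6=4

cell 6 must be 4 (only option left). So cell 1, cell 2, cell 4, cell 5 can't be 4.
cell 1 has just one choice, so cell 1 = 3. Strike 3 from cell 3.
That leaves cell 3 = 6. Remove 6 from cell 4.
That leaves cell 4 = 2.
cell 5 must be 5 (only option left). Remove 5 from cell 2.
That leaves cell 2 = 1.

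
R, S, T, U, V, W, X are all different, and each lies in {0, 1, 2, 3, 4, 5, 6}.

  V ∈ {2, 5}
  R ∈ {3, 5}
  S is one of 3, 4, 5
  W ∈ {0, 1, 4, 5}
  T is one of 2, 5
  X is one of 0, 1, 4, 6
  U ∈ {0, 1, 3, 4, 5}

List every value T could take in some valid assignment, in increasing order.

Among the 7 variables, 6 fits only X (and all 7 values in {0, 1, 2, 3, 4, 5, 6} must be used), so X = 6.
The 2 variables T and V are confined to {2, 5}, which locks those values in; drop them from R, S, U, W.
That leaves R = 3. Remove 3 from S, U.
S has just one choice, so S = 4. Strike 4 from U, W.
No further eliminations apply; T can still be any of 2, 5.

2, 5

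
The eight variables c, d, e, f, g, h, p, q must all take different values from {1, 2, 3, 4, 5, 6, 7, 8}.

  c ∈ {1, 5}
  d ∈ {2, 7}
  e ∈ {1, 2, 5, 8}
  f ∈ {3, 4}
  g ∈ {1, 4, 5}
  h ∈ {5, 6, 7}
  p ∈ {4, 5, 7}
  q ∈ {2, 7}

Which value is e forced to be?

8

The 8 variables draw from only 8 values {1, 2, 3, 4, 5, 6, 7, 8}, so each is used; only f can be 3, hence f = 3.
The 7 still-open variables draw from only 7 values {1, 2, 4, 5, 6, 7, 8}, so each is used; only h can be 6, hence h = 6.
The 6 still-open variables draw from only 6 values {1, 2, 4, 5, 7, 8}, so each is used; only e can be 8, hence e = 8.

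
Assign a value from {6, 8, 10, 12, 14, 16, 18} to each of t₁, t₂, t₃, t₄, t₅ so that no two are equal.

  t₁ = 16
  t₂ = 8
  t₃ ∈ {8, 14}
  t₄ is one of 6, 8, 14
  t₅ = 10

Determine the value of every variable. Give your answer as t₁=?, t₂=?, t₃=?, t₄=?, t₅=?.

t₁=16, t₂=8, t₃=14, t₄=6, t₅=10

t₁ must be 16 (only option left).
t₂ has just one choice, so t₂ = 8. Strike 8 from t₃, t₄.
t₃ has just one choice, so t₃ = 14. So t₄ can't be 14.
t₄'s domain is down to {6}, so t₄ = 6.
That leaves t₅ = 10.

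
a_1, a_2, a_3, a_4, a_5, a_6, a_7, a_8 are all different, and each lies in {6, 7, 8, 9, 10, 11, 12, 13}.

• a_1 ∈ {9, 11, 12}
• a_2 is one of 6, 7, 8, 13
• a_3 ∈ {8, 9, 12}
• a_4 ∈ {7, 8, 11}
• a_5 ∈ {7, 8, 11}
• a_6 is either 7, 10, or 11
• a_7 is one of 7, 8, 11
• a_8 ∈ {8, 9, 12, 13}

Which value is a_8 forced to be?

The 8 variables draw from only 8 values {6, 7, 8, 9, 10, 11, 12, 13}, so each is used; only a_2 can be 6, hence a_2 = 6.
Among the 7 still-open variables, 10 fits only a_6 (and all 7 values in {7, 8, 9, 10, 11, 12, 13} must be used), so a_6 = 10.
The 6 still-open variables draw from only 6 values {7, 8, 9, 11, 12, 13}, so each is used; only a_8 can be 13, hence a_8 = 13.

13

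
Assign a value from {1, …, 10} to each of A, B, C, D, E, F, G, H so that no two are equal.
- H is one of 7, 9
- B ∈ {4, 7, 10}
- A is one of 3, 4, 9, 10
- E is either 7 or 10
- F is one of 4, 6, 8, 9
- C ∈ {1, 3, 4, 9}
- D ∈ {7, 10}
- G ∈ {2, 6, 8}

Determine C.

1

D and E share exactly the 2 values {7, 10}; by pigeonhole those values go to them, so strike 7, 10 from A, B, H.
B has just one choice, so B = 4. Eliminate 4 elsewhere: A, C, F.
H must be 9 (only option left). So A, C, F can't be 9.
A has just one choice, so A = 3. Eliminate 3 elsewhere: C.
So C = 1.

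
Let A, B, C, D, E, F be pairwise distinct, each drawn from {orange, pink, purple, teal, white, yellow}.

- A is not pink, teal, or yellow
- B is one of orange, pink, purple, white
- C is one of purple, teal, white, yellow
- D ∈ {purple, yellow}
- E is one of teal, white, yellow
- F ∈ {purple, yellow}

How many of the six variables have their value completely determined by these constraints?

The 6 variables draw from only 6 values {orange, pink, purple, teal, white, yellow}, so each is used; only B can be pink, hence B = pink.
Among the 5 still-open variables, orange fits only A (and all 5 values in {orange, purple, teal, white, yellow} must be used), so A = orange.
D and F between them cover only {purple, yellow} — a naked pair. Remove those values from C, E.
Determined: A=orange, B=pink. The other variables each still have more than one consistent value. That makes 2.

2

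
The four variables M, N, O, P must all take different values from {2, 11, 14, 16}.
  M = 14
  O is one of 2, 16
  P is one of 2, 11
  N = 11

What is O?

M must be 14 (only option left).
That leaves N = 11. Eliminate 11 elsewhere: P.
That leaves P = 2. Eliminate 2 elsewhere: O.
So O = 16.

16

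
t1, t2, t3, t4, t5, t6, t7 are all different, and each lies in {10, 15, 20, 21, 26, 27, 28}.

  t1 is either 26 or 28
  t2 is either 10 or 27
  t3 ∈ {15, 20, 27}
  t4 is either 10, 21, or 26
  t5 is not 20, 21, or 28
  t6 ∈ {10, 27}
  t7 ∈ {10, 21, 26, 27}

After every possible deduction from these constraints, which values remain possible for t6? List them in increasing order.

The 7 variables draw from only 7 values {10, 15, 20, 21, 26, 27, 28}, so each is used; only t3 can be 20, hence t3 = 20.
The 6 still-open variables together cover exactly {10, 15, 21, 26, 27, 28} — 6 values for 6 variables — and 15 appears only in t5's list, so t5 = 15.
The 5 still-open variables draw from only 5 values {10, 21, 26, 27, 28}, so each is used; only t1 can be 28, hence t1 = 28.
t2 and t6 between them cover only {10, 27} — a naked pair. Remove those values from t4, t7.
No further eliminations apply; t6 can still be any of 10, 27.

10, 27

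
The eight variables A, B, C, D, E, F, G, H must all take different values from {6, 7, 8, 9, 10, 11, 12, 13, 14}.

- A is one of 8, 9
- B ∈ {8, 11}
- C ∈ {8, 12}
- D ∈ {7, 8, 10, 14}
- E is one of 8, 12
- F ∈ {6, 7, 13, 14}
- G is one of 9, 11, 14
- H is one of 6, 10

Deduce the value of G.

C and E between them cover only {8, 12} — a naked pair. Remove those values from A, B, D.
A's domain is down to {9}, so A = 9. Remove 9 from G.
B has just one choice, so B = 11. Remove 11 from G.
So G = 14.

14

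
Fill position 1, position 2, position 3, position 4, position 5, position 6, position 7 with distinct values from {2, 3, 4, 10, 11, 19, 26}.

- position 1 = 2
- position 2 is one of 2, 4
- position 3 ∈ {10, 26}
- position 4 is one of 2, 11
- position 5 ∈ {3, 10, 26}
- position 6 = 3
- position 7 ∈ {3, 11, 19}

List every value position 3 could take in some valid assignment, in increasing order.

position 1's domain is down to {2}, so position 1 = 2. Eliminate 2 elsewhere: position 2, position 4.
position 2 has just one choice, so position 2 = 4.
position 4 must be 11 (only option left). Strike 11 from position 7.
position 6 must be 3 (only option left). Eliminate 3 elsewhere: position 5, position 7.
That leaves position 7 = 19.
No further eliminations apply; position 3 can still be any of 10, 26.

10, 26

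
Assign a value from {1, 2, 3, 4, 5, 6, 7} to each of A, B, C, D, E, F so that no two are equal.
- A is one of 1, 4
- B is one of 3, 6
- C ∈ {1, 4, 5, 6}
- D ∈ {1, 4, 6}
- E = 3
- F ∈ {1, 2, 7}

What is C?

5

E has just one choice, so E = 3. Remove 3 from B.
B must be 6 (only option left). So C, D can't be 6.
A and D between them cover only {1, 4} — a naked pair. Remove those values from C, F.
So C = 5.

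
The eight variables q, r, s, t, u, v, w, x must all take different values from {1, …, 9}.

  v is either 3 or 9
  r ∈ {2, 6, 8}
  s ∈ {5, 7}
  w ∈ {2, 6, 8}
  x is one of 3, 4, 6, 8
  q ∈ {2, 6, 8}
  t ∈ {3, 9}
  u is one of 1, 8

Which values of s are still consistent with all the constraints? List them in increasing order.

5, 7

The 2 variables t and v are confined to {3, 9}, which locks those values in; drop them from x.
q, r, w share exactly the 3 values {2, 6, 8}; by pigeonhole those values go to them, so strike 2, 6, 8 from u, x.
u's domain is down to {1}, so u = 1.
That leaves x = 4.
No further eliminations apply; s can still be any of 5, 7.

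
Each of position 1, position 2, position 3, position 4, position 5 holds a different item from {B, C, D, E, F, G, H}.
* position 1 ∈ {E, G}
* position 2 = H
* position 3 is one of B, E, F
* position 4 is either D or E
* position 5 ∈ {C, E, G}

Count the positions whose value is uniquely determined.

position 2's domain is down to {H}, so position 2 = H.
Determined: position 2=H. The other positions each still have more than one consistent value. That makes 1.

1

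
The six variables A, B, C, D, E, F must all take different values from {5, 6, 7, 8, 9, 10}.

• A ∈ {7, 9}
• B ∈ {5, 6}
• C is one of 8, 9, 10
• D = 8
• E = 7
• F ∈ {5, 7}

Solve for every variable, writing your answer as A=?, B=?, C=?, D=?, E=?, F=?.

A=9, B=6, C=10, D=8, E=7, F=5

D's domain is down to {8}, so D = 8. Remove 8 from C.
E must be 7 (only option left). Strike 7 from A, F.
That leaves F = 5. Eliminate 5 elsewhere: B.
A has just one choice, so A = 9. So C can't be 9.
That leaves B = 6.
C's domain is down to {10}, so C = 10.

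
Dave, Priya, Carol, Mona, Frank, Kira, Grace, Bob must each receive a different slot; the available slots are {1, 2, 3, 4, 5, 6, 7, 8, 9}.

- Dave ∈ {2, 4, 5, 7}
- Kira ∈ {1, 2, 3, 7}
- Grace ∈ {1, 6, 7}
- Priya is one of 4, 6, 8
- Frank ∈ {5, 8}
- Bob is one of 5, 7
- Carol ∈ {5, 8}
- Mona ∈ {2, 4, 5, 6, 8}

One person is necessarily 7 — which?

Bob

Among the 8 variables, 3 fits only Kira (and all 8 values in {1, 2, 3, 4, 5, 6, 7, 8} must be used), so Kira = 3.
The 7 still-open variables together cover exactly {1, 2, 4, 5, 6, 7, 8} — 7 values for 7 variables — and 1 appears only in Grace's list, so Grace = 1.
The 2 variables Carol and Frank are confined to {5, 8}, which locks those values in; drop them from Dave, Priya, Mona, Bob.
So 7 goes to Bob.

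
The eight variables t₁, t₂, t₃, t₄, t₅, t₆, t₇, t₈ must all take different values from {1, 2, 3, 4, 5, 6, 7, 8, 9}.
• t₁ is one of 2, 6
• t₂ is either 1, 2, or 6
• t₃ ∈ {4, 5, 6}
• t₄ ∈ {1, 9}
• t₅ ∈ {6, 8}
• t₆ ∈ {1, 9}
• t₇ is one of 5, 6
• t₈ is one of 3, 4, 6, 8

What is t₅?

The 8 variables together cover exactly {1, 2, 3, 4, 5, 6, 8, 9} — 8 values for 8 variables — and 3 appears only in t₈'s list, so t₈ = 3.
Among the 7 still-open variables, 4 fits only t₃ (and all 7 values in {1, 2, 4, 5, 6, 8, 9} must be used), so t₃ = 4.
The 6 still-open variables together cover exactly {1, 2, 5, 6, 8, 9} — 6 values for 6 variables — and 5 appears only in t₇'s list, so t₇ = 5.
The 5 still-open variables together cover exactly {1, 2, 6, 8, 9} — 5 values for 5 variables — and 8 appears only in t₅'s list, so t₅ = 8.

8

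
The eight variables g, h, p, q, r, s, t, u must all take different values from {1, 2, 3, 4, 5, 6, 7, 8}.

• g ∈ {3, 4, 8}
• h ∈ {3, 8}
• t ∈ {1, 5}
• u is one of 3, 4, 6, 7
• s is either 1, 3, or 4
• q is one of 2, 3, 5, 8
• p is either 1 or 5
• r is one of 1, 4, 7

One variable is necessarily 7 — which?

r

Among the 8 variables, 2 fits only q (and all 8 values in {1, 2, 3, 4, 5, 6, 7, 8} must be used), so q = 2.
The 7 still-open variables draw from only 7 values {1, 3, 4, 5, 6, 7, 8}, so each is used; only u can be 6, hence u = 6.
The 6 still-open variables draw from only 6 values {1, 3, 4, 5, 7, 8}, so each is used; only r can be 7, hence r = 7.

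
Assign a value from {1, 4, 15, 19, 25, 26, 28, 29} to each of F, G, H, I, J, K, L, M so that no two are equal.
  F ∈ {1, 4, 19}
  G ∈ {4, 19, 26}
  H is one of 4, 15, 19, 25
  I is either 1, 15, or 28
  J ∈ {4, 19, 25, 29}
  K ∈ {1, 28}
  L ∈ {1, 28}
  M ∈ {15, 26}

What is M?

26

Among the 8 variables, 29 fits only J (and all 8 values in {1, 4, 15, 19, 25, 26, 28, 29} must be used), so J = 29.
Among the 7 still-open variables, 25 fits only H (and all 7 values in {1, 4, 15, 19, 25, 26, 28} must be used), so H = 25.
K and L between them cover only {1, 28} — a naked pair. Remove those values from F, I.
I must be 15 (only option left). Remove 15 from M.
So M = 26.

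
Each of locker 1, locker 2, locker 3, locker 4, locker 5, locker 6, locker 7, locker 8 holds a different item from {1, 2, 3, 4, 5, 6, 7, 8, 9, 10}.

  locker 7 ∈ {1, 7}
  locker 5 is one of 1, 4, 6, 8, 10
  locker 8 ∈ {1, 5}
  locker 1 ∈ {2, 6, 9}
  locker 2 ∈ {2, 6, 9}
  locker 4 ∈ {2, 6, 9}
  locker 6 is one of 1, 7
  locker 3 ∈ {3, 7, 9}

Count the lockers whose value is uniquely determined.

2

The 2 variables locker 6 and locker 7 are confined to {1, 7}, which locks those values in; drop them from locker 3, locker 5, locker 8.
That leaves locker 8 = 5.
locker 1, locker 2, locker 4 between them cover only {2, 6, 9} — a naked triple. Remove those values from locker 3, locker 5.
locker 3 has just one choice, so locker 3 = 3.
Determined: locker 3=3, locker 8=5. The other lockers each still have more than one consistent value. That makes 2.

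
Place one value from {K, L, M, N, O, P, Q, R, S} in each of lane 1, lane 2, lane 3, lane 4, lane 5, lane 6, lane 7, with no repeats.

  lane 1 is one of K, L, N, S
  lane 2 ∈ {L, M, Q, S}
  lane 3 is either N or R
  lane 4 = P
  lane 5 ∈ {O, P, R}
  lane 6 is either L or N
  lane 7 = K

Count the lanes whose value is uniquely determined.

lane 4 has just one choice, so lane 4 = P. Remove P from lane 5.
lane 7's domain is down to {K}, so lane 7 = K. So lane 1 can't be K.
Determined: lane 4=P, lane 7=K. The other lanes each still have more than one consistent value. That makes 2.

2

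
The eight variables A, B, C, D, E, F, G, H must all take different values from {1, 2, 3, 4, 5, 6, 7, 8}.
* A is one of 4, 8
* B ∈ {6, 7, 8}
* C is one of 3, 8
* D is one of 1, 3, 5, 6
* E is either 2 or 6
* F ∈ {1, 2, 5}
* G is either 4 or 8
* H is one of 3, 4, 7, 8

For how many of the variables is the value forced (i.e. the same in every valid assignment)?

4

A and G share exactly the 2 values {4, 8}; by pigeonhole those values go to them, so strike 4, 8 from B, C, H.
C has just one choice, so C = 3. Eliminate 3 elsewhere: D, H.
That leaves H = 7. So B can't be 7.
B must be 6 (only option left). Strike 6 from D, E.
E has just one choice, so E = 2. Strike 2 from F.
Determined: B=6, C=3, E=2, H=7. The other variables each still have more than one consistent value. That makes 4.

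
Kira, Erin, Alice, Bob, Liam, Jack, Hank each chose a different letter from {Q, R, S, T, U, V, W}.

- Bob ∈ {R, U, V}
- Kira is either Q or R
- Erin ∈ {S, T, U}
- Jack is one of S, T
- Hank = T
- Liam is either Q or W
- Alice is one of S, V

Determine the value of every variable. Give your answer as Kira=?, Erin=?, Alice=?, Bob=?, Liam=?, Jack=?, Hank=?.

Kira=Q, Erin=U, Alice=V, Bob=R, Liam=W, Jack=S, Hank=T

Hank must be T (only option left). So Erin, Jack can't be T.
Jack has just one choice, so Jack = S. So Erin, Alice can't be S.
Erin's domain is down to {U}, so Erin = U. Eliminate U elsewhere: Bob.
Alice must be V (only option left). Eliminate V elsewhere: Bob.
Bob must be R (only option left). So Kira can't be R.
Kira's domain is down to {Q}, so Kira = Q. Remove Q from Liam.
Liam's domain is down to {W}, so Liam = W.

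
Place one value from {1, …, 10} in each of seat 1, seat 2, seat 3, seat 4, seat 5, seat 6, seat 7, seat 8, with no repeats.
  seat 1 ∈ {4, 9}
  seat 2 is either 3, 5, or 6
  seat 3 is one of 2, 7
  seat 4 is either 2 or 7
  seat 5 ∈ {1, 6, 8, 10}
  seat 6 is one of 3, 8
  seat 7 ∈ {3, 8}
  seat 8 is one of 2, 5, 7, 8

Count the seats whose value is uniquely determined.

seat 3 and seat 4 between them cover only {2, 7} — a naked pair. Remove those values from seat 8.
seat 6 and seat 7 between them cover only {3, 8} — a naked pair. Remove those values from seat 2, seat 5, seat 8.
seat 8 has just one choice, so seat 8 = 5. So seat 2 can't be 5.
That leaves seat 2 = 6. Remove 6 from seat 5.
Determined: seat 2=6, seat 8=5. The other seats each still have more than one consistent value. That makes 2.

2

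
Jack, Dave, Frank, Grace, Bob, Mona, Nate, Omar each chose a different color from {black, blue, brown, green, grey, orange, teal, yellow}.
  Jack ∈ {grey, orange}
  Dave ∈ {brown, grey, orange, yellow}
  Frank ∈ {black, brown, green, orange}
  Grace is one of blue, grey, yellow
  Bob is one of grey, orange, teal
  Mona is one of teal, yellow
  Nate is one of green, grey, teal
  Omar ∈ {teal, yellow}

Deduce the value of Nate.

The 8 variables draw from only 8 values {black, blue, brown, green, grey, orange, teal, yellow}, so each is used; only Frank can be black, hence Frank = black.
Among the 7 still-open variables, blue fits only Grace (and all 7 values in {blue, brown, green, grey, orange, teal, yellow} must be used), so Grace = blue.
The 6 still-open variables together cover exactly {brown, green, grey, orange, teal, yellow} — 6 values for 6 variables — and brown appears only in Dave's list, so Dave = brown.
The 5 still-open variables draw from only 5 values {green, grey, orange, teal, yellow}, so each is used; only Nate can be green, hence Nate = green.

green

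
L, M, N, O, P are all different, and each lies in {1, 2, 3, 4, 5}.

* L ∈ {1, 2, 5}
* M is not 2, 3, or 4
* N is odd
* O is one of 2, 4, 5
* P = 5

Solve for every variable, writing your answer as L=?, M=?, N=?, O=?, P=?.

P's domain is down to {5}, so P = 5. So L, M, N, O can't be 5.
M has just one choice, so M = 1. Remove 1 from L, N.
N's domain is down to {3}, so N = 3.
That leaves L = 2. Remove 2 from O.
O must be 4 (only option left).

L=2, M=1, N=3, O=4, P=5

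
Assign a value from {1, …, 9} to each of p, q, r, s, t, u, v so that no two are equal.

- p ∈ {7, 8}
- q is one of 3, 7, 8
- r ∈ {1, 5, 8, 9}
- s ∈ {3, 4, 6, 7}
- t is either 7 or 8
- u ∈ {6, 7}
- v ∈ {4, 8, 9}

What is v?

9

p and t between them cover only {7, 8} — a naked pair. Remove those values from q, r, s, u, v.
That leaves q = 3. Eliminate 3 elsewhere: s.
That leaves u = 6. Eliminate 6 elsewhere: s.
That leaves s = 4. Strike 4 from v.
So v = 9.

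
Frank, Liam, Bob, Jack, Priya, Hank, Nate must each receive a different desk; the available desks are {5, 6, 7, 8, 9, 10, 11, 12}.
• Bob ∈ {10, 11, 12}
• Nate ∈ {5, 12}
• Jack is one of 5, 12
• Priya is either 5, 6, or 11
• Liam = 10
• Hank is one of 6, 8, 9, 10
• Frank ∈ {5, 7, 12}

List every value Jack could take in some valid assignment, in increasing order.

5, 12

Liam has just one choice, so Liam = 10. Eliminate 10 elsewhere: Bob, Hank.
Jack and Nate share exactly the 2 values {5, 12}; by pigeonhole those values go to them, so strike 5, 12 from Frank, Bob, Priya.
Frank must be 7 (only option left).
Bob's domain is down to {11}, so Bob = 11. Remove 11 from Priya.
Priya's domain is down to {6}, so Priya = 6. Remove 6 from Hank.
No further eliminations apply; Jack can still be any of 5, 12.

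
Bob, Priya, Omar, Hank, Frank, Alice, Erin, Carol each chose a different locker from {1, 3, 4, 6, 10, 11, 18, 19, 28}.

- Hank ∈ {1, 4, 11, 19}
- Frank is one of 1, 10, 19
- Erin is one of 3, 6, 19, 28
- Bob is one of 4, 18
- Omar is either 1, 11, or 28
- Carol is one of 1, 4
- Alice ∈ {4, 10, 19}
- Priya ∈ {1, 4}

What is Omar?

Priya and Carol share exactly the 2 values {1, 4}; by pigeonhole those values go to them, so strike 1, 4 from Bob, Omar, Hank, Frank, Alice.
That leaves Bob = 18.
Frank and Alice between them cover only {10, 19} — a naked pair. Remove those values from Hank, Erin.
Hank has just one choice, so Hank = 11. Remove 11 from Omar.
So Omar = 28.

28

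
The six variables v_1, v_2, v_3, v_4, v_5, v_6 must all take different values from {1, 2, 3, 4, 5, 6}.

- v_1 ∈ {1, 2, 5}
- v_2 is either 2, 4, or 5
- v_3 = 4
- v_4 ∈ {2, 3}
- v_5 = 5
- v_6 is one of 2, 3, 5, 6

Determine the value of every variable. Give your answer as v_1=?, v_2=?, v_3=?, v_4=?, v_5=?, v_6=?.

v_1=1, v_2=2, v_3=4, v_4=3, v_5=5, v_6=6

v_3 has just one choice, so v_3 = 4. Eliminate 4 elsewhere: v_2.
v_5's domain is down to {5}, so v_5 = 5. Strike 5 from v_1, v_2, v_6.
v_2 has just one choice, so v_2 = 2. Remove 2 from v_1, v_4, v_6.
That leaves v_4 = 3. Eliminate 3 elsewhere: v_6.
v_6 must be 6 (only option left).
v_1 has just one choice, so v_1 = 1.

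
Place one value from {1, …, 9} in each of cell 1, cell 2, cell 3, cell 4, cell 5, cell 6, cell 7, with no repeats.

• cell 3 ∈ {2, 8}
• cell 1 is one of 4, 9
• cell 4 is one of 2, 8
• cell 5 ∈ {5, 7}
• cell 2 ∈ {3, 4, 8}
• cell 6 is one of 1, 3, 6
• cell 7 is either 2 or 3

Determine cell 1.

9

cell 3 and cell 4 between them cover only {2, 8} — a naked pair. Remove those values from cell 2, cell 7.
cell 7's domain is down to {3}, so cell 7 = 3. Eliminate 3 elsewhere: cell 2, cell 6.
cell 2 must be 4 (only option left). So cell 1 can't be 4.
So cell 1 = 9.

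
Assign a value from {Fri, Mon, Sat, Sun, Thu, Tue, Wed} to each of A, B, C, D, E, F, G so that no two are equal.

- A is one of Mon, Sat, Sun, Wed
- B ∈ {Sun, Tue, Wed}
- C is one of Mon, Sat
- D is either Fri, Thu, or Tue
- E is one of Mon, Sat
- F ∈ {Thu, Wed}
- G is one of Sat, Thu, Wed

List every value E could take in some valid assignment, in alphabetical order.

Mon, Sat

Among the 7 variables, Fri fits only D (and all 7 values in {Fri, Mon, Sat, Sun, Thu, Tue, Wed} must be used), so D = Fri.
Among the 6 still-open variables, Tue fits only B (and all 6 values in {Mon, Sat, Sun, Thu, Tue, Wed} must be used), so B = Tue.
The 5 still-open variables together cover exactly {Mon, Sat, Sun, Thu, Wed} — 5 values for 5 variables — and Sun appears only in A's list, so A = Sun.
C and E between them cover only {Mon, Sat} — a naked pair. Remove those values from G.
No further eliminations apply; E can still be any of Mon, Sat.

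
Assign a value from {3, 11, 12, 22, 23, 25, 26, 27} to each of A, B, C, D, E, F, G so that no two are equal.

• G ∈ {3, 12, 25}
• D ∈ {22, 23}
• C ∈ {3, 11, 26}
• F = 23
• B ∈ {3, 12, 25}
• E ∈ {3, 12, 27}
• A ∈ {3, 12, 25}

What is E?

F's domain is down to {23}, so F = 23. So D can't be 23.
D has just one choice, so D = 22.
A, B, G between them cover only {3, 12, 25} — a naked triple. Remove those values from C, E.
So E = 27.

27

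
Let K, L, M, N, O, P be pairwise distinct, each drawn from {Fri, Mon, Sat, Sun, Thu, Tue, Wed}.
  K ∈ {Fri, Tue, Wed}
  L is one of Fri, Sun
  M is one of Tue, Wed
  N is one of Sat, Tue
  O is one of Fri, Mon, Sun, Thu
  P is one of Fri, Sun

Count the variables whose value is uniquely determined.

The 2 variables L and P are confined to {Fri, Sun}, which locks those values in; drop them from K, O.
K and M share exactly the 2 values {Tue, Wed}; by pigeonhole those values go to them, so strike Tue, Wed from N.
N must be Sat (only option left).
Determined: N=Sat. The other variables each still have more than one consistent value. That makes 1.

1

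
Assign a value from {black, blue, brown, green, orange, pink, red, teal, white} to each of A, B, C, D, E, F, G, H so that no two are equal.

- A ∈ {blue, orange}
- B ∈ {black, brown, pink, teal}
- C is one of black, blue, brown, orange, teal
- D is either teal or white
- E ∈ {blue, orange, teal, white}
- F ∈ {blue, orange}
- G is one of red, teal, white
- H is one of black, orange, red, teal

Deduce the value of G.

red

The 8 variables draw from only 8 values {black, blue, brown, orange, pink, red, teal, white}, so each is used; only B can be pink, hence B = pink.
The 7 still-open variables draw from only 7 values {black, blue, brown, orange, red, teal, white}, so each is used; only C can be brown, hence C = brown.
The 6 still-open variables together cover exactly {black, blue, orange, red, teal, white} — 6 values for 6 variables — and black appears only in H's list, so H = black.
The 5 still-open variables draw from only 5 values {blue, orange, red, teal, white}, so each is used; only G can be red, hence G = red.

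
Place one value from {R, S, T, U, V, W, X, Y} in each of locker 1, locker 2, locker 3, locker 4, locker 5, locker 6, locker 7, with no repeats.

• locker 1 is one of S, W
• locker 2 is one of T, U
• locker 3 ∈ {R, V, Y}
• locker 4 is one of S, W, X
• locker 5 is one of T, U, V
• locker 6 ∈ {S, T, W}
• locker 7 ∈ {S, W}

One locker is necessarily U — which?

The 2 variables locker 1 and locker 7 are confined to {S, W}, which locks those values in; drop them from locker 4, locker 6.
locker 4 has just one choice, so locker 4 = X.
locker 6 has just one choice, so locker 6 = T. Remove T from locker 2, locker 5.
So U goes to locker 2.

locker 2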